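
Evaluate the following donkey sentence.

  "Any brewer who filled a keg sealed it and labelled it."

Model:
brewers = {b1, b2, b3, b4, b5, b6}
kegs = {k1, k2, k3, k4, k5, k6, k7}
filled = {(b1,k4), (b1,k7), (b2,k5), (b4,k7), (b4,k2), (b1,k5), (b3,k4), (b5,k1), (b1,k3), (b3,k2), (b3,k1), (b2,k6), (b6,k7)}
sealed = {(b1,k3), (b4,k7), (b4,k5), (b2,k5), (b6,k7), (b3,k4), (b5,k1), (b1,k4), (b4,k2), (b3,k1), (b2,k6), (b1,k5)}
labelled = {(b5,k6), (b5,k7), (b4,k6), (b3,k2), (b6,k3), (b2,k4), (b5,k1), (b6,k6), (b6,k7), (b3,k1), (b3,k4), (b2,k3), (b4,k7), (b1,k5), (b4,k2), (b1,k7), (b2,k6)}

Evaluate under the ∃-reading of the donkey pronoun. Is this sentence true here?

"it" takes "a keg" as antecedent — a donkey pronoun bound across the clause boundary.
Weak reading: every brewer b with some filled-keg has at least one filled-keg k such that sealed(b,k) ∧ labelled(b,k).
Per brewer: b1:✓  b2:✓  b3:✓  b4:✓  b5:✓  b6:✓
Every brewer in the restrictor has a witness.

True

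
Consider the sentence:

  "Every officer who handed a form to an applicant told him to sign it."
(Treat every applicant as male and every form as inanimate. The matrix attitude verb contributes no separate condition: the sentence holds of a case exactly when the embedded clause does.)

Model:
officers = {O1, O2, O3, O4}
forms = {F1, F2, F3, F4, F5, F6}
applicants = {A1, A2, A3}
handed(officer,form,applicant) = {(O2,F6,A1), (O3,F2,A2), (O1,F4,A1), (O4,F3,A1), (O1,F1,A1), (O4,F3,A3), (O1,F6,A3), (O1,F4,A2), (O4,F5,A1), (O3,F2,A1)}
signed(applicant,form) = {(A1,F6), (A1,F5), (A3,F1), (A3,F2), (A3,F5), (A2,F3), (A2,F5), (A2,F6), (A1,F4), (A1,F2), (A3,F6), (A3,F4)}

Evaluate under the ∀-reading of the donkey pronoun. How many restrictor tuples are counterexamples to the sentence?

5

"him" takes "an applicant" as antecedent and "it" takes "a form"; both are donkey pronouns co-varying with the restrictor.
Strong reading: for every (o,f,a) with handed(o,f,a), signed(a,f).
Restrictor triples: (O1,F1,A1)→signed(A1,F1) ✗  (O1,F4,A1)→signed(A1,F4) ✓  (O1,F4,A2)→signed(A2,F4) ✗  (O1,F6,A3)→signed(A3,F6) ✓  (O2,F6,A1)→signed(A1,F6) ✓  (O3,F2,A1)→signed(A1,F2) ✓  (O3,F2,A2)→signed(A2,F2) ✗  (O4,F3,A1)→signed(A1,F3) ✗  (O4,F3,A3)→signed(A3,F3) ✗  (O4,F5,A1)→signed(A1,F5) ✓
Counterexamples (restrictor triples failing the scope): 5.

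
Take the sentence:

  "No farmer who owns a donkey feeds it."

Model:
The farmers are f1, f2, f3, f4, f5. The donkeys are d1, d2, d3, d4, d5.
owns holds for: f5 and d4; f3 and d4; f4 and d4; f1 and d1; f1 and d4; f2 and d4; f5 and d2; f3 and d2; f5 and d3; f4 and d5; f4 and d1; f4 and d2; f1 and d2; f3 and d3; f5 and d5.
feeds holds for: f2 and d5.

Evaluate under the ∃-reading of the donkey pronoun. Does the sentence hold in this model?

"it" takes "a donkey" as antecedent — a donkey pronoun bound across the clause boundary.
Truth condition: for no (f,d) with owns(f,d) does feeds(f,d) hold.
Restrictor pairs — does the scope hold? (f1,d1):fails  (f1,d2):fails  (f1,d4):fails  (f2,d4):fails  (f3,d2):fails  (f3,d3):fails  (f3,d4):fails  (f4,d1):fails  (f4,d2):fails  (f4,d4):fails  (f4,d5):fails  (f5,d2):fails  (f5,d3):fails  (f5,d4):fails  (f5,d5):fails
Scope holds for no restrictor pair, so the sentence is true.

True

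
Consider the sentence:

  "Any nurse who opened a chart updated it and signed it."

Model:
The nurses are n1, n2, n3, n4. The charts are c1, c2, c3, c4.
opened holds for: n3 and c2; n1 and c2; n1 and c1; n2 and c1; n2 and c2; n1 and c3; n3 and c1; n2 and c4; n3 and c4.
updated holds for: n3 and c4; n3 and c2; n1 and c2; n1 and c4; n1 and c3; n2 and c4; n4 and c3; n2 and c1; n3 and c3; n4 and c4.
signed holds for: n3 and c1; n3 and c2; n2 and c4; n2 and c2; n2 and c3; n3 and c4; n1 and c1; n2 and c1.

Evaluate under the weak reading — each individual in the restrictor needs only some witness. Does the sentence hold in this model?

False

"it" takes "a chart" as antecedent — a donkey pronoun bound across the clause boundary.
Weak reading: every nurse n with some opened-chart has at least one opened-chart c such that updated(n,c) ∧ signed(n,c).
Per nurse: n1:✗  n2:✓  n3:✓
n1 has no witness among its opened-charts.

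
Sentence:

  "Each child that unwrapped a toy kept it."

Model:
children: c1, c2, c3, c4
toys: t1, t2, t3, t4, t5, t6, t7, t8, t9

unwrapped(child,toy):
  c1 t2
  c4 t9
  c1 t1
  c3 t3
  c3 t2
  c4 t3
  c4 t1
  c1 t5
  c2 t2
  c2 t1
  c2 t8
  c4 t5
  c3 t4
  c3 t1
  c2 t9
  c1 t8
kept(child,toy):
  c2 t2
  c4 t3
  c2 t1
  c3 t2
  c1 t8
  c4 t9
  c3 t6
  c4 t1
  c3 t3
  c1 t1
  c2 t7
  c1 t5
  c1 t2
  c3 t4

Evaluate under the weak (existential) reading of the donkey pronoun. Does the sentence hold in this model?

"it" takes "a toy" as antecedent — a donkey pronoun bound across the clause boundary.
Weak reading: every child c with some unwrapped-toy has at least one unwrapped-toy t such that kept(c,t).
Per child: c1:✓  c2:✓  c3:✓  c4:✓
Every child in the restrictor has a witness.

True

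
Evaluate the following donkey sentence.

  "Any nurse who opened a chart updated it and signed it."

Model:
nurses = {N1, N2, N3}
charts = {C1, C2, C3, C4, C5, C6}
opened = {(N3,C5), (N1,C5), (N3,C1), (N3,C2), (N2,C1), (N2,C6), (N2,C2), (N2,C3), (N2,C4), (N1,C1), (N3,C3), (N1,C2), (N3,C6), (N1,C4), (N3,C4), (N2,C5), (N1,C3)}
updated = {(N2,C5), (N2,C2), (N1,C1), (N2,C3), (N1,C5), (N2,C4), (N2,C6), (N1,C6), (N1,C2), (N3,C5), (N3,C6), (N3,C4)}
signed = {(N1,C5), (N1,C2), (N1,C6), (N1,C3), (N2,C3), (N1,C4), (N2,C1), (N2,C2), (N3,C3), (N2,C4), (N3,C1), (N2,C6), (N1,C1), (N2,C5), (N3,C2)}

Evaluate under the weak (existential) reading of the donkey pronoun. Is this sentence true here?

False

"it" takes "a chart" as antecedent — a donkey pronoun bound across the clause boundary.
Weak reading: every nurse n with some opened-chart has at least one opened-chart c such that updated(n,c) ∧ signed(n,c).
Per nurse: N1:✓  N2:✓  N3:✗
N3 has no witness among its opened-charts.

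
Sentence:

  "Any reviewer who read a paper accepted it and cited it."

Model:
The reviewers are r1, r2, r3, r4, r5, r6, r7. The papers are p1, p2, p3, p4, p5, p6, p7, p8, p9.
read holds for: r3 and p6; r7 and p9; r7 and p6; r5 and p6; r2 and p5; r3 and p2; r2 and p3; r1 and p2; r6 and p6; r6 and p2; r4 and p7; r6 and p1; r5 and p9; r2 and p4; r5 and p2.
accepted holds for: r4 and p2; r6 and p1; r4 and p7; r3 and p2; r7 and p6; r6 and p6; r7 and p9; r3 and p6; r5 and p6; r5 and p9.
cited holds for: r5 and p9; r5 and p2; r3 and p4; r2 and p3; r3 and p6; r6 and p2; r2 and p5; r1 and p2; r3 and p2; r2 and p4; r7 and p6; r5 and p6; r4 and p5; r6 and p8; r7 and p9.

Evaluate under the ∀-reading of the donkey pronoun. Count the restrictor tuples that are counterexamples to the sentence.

9

"it" takes "a paper" as antecedent — a donkey pronoun bound across the clause boundary.
Strong reading: for every (r,p) with read(r,p), accepted(r,p) ∧ cited(r,p).
Restrictor pairs: (r1,p2) ✗  (r2,p3) ✗  (r2,p4) ✗  (r2,p5) ✗  (r3,p2) ✓  (r3,p6) ✓  (r4,p7) ✗  (r5,p2) ✗  (r5,p6) ✓  (r5,p9) ✓  (r6,p1) ✗  (r6,p2) ✗  (r6,p6) ✗  (r7,p6) ✓  (r7,p9) ✓
Counterexamples (restrictor pairs failing the scope): 9.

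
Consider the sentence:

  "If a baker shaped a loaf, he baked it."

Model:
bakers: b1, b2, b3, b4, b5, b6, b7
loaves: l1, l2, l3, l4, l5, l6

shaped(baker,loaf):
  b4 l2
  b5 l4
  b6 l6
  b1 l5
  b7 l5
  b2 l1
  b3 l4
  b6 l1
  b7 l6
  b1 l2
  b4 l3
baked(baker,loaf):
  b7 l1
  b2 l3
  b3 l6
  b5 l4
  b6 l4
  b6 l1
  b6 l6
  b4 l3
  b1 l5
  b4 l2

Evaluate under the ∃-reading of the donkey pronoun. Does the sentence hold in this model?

"it" takes "a loaf" as antecedent — a donkey pronoun bound across the clause boundary.
Weak reading: every baker b with some shaped-loaf has at least one shaped-loaf l such that baked(b,l).
Per baker: b1:✓  b2:✗  b3:✗  b4:✓  b5:✓  b6:✓  b7:✗
b2 has no witness among its shaped-loaves.

False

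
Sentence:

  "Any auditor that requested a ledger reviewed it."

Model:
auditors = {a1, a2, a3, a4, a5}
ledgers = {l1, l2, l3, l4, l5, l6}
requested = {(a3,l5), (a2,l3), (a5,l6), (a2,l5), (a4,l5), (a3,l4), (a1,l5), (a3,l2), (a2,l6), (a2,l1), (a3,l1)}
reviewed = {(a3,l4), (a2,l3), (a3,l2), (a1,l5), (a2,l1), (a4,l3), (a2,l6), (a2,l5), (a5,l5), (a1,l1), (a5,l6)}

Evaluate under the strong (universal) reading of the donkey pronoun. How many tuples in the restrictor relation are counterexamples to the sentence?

3

"it" takes "a ledger" as antecedent — a donkey pronoun bound across the clause boundary.
Strong reading: for every (a,l) with requested(a,l), reviewed(a,l).
Restrictor pairs: (a1,l5) ✓  (a2,l1) ✓  (a2,l3) ✓  (a2,l5) ✓  (a2,l6) ✓  (a3,l1) ✗  (a3,l2) ✓  (a3,l4) ✓  (a3,l5) ✗  (a4,l5) ✗  (a5,l6) ✓
Counterexamples (restrictor pairs failing the scope): 3.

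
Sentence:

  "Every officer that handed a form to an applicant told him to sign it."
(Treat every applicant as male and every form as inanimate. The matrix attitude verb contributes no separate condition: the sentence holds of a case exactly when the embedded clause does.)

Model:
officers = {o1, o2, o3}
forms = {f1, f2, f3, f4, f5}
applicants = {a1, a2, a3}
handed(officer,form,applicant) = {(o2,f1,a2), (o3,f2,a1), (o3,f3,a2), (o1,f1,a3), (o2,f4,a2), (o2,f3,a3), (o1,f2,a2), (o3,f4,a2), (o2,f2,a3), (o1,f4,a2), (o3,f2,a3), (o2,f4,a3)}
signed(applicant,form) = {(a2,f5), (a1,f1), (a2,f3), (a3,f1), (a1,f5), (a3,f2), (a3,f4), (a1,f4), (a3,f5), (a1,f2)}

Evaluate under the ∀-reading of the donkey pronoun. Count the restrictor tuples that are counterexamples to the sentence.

"him" takes "an applicant" as antecedent and "it" takes "a form"; both are donkey pronouns co-varying with the restrictor.
Strong reading: for every (o,f,a) with handed(o,f,a), signed(a,f).
Restrictor triples: (o1,f1,a3)→signed(a3,f1) ✓  (o1,f2,a2)→signed(a2,f2) ✗  (o1,f4,a2)→signed(a2,f4) ✗  (o2,f1,a2)→signed(a2,f1) ✗  (o2,f2,a3)→signed(a3,f2) ✓  (o2,f3,a3)→signed(a3,f3) ✗  (o2,f4,a2)→signed(a2,f4) ✗  (o2,f4,a3)→signed(a3,f4) ✓  (o3,f2,a1)→signed(a1,f2) ✓  (o3,f2,a3)→signed(a3,f2) ✓  (o3,f3,a2)→signed(a2,f3) ✓  (o3,f4,a2)→signed(a2,f4) ✗
Counterexamples (restrictor triples failing the scope): 6.

6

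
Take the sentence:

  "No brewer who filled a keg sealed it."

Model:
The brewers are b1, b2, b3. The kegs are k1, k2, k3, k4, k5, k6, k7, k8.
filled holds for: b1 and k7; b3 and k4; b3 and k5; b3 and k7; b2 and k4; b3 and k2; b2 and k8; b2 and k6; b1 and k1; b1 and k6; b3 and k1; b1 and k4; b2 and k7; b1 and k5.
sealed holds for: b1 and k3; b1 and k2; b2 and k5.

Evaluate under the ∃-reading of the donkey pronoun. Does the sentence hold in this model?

True

"it" takes "a keg" as antecedent — a donkey pronoun bound across the clause boundary.
Truth condition: for no (b,k) with filled(b,k) does sealed(b,k) hold.
Restrictor pairs — does the scope hold? (b1,k1):fails  (b1,k4):fails  (b1,k5):fails  (b1,k6):fails  (b1,k7):fails  (b2,k4):fails  (b2,k6):fails  (b2,k7):fails  (b2,k8):fails  (b3,k1):fails  (b3,k2):fails  (b3,k4):fails  (b3,k5):fails  (b3,k7):fails
Scope holds for no restrictor pair, so the sentence is true.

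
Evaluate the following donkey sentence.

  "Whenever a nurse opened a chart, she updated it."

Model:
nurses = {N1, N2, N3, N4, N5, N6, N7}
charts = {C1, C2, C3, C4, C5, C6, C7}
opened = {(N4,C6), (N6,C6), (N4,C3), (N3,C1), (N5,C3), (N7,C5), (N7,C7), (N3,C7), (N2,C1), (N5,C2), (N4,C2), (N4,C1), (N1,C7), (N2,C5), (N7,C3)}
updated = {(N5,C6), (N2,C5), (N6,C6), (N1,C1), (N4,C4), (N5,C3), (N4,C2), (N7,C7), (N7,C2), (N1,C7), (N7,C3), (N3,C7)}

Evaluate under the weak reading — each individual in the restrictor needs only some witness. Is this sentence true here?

True

"it" takes "a chart" as antecedent — a donkey pronoun bound across the clause boundary.
Weak reading: every nurse n with some opened-chart has at least one opened-chart c such that updated(n,c).
Per nurse: N1:✓  N2:✓  N3:✓  N4:✓  N5:✓  N6:✓  N7:✓
Every nurse in the restrictor has a witness.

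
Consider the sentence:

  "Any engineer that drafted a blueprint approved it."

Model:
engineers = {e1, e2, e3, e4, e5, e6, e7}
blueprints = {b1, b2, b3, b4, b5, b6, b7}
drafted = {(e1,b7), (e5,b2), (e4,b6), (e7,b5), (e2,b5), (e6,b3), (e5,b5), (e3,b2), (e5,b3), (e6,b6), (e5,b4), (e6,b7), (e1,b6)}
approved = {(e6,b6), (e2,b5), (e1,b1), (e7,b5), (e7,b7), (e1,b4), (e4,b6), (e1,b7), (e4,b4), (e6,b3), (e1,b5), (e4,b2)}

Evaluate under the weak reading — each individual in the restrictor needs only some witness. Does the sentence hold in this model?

False

"it" takes "a blueprint" as antecedent — a donkey pronoun bound across the clause boundary.
Weak reading: every engineer e with some drafted-blueprint has at least one drafted-blueprint b such that approved(e,b).
Per engineer: e1:✓  e2:✓  e3:✗  e4:✓  e5:✗  e6:✓  e7:✓
e3 has no witness among its drafted-blueprints.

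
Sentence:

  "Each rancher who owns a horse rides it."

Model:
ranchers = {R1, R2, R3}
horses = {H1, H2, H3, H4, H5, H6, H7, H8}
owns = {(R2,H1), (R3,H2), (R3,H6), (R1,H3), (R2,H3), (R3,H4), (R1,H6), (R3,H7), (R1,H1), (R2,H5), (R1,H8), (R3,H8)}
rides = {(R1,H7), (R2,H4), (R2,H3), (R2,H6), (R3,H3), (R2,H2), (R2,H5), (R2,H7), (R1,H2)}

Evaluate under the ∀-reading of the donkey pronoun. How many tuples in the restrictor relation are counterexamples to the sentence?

"it" takes "a horse" as antecedent — a donkey pronoun bound across the clause boundary.
Strong reading: for every (r,h) with owns(r,h), rides(r,h).
Restrictor pairs: (R1,H1) ✗  (R1,H3) ✗  (R1,H6) ✗  (R1,H8) ✗  (R2,H1) ✗  (R2,H3) ✓  (R2,H5) ✓  (R3,H2) ✗  (R3,H4) ✗  (R3,H6) ✗  (R3,H7) ✗  (R3,H8) ✗
Counterexamples (restrictor pairs failing the scope): 10.

10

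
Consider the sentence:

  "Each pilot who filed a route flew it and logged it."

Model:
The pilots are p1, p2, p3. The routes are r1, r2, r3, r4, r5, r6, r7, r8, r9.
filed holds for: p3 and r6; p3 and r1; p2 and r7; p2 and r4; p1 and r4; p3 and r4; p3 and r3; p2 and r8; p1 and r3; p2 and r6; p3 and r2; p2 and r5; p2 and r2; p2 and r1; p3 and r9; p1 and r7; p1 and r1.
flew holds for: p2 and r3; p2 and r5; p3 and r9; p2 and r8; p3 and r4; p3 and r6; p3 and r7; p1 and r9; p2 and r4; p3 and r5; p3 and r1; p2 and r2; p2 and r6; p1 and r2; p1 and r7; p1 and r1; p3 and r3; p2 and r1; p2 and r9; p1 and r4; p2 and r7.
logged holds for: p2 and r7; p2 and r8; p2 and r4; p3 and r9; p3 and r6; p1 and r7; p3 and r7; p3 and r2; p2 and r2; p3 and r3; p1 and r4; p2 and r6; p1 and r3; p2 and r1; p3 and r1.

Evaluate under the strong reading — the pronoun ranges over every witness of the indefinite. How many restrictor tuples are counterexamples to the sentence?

"it" takes "a route" as antecedent — a donkey pronoun bound across the clause boundary.
Strong reading: for every (p,r) with filed(p,r), flew(p,r) ∧ logged(p,r).
Restrictor pairs: (p1,r1) ✗  (p1,r3) ✗  (p1,r4) ✓  (p1,r7) ✓  (p2,r1) ✓  (p2,r2) ✓  (p2,r4) ✓  (p2,r5) ✗  (p2,r6) ✓  (p2,r7) ✓  (p2,r8) ✓  (p3,r1) ✓  (p3,r2) ✗  (p3,r3) ✓  (p3,r4) ✗  (p3,r6) ✓  (p3,r9) ✓
Counterexamples (restrictor pairs failing the scope): 5.

5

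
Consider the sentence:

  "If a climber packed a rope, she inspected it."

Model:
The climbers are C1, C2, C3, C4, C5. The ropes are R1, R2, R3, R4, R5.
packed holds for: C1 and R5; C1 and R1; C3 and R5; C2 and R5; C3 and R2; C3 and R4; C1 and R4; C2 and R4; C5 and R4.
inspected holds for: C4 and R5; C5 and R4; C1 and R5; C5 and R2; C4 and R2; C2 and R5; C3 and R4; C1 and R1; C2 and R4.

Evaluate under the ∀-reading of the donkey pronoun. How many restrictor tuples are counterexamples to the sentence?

"it" takes "a rope" as antecedent — a donkey pronoun bound across the clause boundary.
Strong reading: for every (c,r) with packed(c,r), inspected(c,r).
Restrictor pairs: (C1,R1) ✓  (C1,R4) ✗  (C1,R5) ✓  (C2,R4) ✓  (C2,R5) ✓  (C3,R2) ✗  (C3,R4) ✓  (C3,R5) ✗  (C5,R4) ✓
Counterexamples (restrictor pairs failing the scope): 3.

3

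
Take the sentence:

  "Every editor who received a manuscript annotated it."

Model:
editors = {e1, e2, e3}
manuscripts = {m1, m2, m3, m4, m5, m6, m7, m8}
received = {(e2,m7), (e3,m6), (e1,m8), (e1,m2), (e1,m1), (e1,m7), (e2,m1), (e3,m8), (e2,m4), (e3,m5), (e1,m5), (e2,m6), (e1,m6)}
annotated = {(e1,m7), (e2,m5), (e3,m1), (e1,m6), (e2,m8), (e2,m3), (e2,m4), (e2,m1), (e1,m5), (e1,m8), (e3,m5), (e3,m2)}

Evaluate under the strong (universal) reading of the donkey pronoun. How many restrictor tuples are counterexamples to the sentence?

6

"it" takes "a manuscript" as antecedent — a donkey pronoun bound across the clause boundary.
Strong reading: for every (e,m) with received(e,m), annotated(e,m).
Restrictor pairs: (e1,m1) ✗  (e1,m2) ✗  (e1,m5) ✓  (e1,m6) ✓  (e1,m7) ✓  (e1,m8) ✓  (e2,m1) ✓  (e2,m4) ✓  (e2,m6) ✗  (e2,m7) ✗  (e3,m5) ✓  (e3,m6) ✗  (e3,m8) ✗
Counterexamples (restrictor pairs failing the scope): 6.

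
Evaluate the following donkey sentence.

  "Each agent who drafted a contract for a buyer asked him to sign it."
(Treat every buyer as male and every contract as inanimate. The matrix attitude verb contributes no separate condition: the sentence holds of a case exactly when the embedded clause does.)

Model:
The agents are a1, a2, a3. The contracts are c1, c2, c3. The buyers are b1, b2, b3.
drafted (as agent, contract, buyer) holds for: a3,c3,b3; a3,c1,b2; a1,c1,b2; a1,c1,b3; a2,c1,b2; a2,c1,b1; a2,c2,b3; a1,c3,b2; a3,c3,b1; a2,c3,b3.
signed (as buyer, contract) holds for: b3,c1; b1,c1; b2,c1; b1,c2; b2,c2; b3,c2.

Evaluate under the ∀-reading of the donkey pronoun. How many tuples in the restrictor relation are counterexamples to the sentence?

4

"him" takes "a buyer" as antecedent and "it" takes "a contract"; both are donkey pronouns co-varying with the restrictor.
Strong reading: for every (a,c,b) with drafted(a,c,b), signed(b,c).
Restrictor triples: (a1,c1,b2)→signed(b2,c1) ✓  (a1,c1,b3)→signed(b3,c1) ✓  (a1,c3,b2)→signed(b2,c3) ✗  (a2,c1,b1)→signed(b1,c1) ✓  (a2,c1,b2)→signed(b2,c1) ✓  (a2,c2,b3)→signed(b3,c2) ✓  (a2,c3,b3)→signed(b3,c3) ✗  (a3,c1,b2)→signed(b2,c1) ✓  (a3,c3,b1)→signed(b1,c3) ✗  (a3,c3,b3)→signed(b3,c3) ✗
Counterexamples (restrictor triples failing the scope): 4.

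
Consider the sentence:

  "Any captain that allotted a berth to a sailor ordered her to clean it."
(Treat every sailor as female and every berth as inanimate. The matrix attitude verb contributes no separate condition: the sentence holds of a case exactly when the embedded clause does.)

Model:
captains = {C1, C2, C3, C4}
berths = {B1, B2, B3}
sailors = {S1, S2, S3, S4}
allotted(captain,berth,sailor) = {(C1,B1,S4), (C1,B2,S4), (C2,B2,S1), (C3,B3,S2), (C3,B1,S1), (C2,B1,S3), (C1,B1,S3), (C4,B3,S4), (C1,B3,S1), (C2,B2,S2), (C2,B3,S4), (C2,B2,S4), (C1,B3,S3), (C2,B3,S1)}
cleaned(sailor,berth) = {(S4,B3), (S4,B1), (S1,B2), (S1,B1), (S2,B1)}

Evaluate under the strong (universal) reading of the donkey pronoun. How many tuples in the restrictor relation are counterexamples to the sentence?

"her" takes "a sailor" as antecedent and "it" takes "a berth"; both are donkey pronouns co-varying with the restrictor.
Strong reading: for every (c,b,s) with allotted(c,b,s), cleaned(s,b).
Restrictor triples: (C1,B1,S3)→cleaned(S3,B1) ✗  (C1,B1,S4)→cleaned(S4,B1) ✓  (C1,B2,S4)→cleaned(S4,B2) ✗  (C1,B3,S1)→cleaned(S1,B3) ✗  (C1,B3,S3)→cleaned(S3,B3) ✗  (C2,B1,S3)→cleaned(S3,B1) ✗  (C2,B2,S1)→cleaned(S1,B2) ✓  (C2,B2,S2)→cleaned(S2,B2) ✗  (C2,B2,S4)→cleaned(S4,B2) ✗  (C2,B3,S1)→cleaned(S1,B3) ✗  (C2,B3,S4)→cleaned(S4,B3) ✓  (C3,B1,S1)→cleaned(S1,B1) ✓  (C3,B3,S2)→cleaned(S2,B3) ✗  (C4,B3,S4)→cleaned(S4,B3) ✓
Counterexamples (restrictor triples failing the scope): 9.

9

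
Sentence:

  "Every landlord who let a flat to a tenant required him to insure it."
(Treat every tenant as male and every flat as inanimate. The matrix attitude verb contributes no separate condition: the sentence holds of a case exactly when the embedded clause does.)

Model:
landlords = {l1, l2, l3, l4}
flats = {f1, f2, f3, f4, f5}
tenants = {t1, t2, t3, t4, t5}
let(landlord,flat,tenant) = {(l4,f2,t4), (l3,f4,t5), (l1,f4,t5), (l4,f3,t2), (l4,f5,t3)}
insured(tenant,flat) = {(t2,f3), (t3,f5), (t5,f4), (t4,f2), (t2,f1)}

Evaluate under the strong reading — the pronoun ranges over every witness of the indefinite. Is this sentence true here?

"him" takes "a tenant" as antecedent and "it" takes "a flat"; both are donkey pronouns co-varying with the restrictor.
Strong reading: for every (l,f,t) with let(l,f,t), insured(t,f).
Restrictor triples: (l1,f4,t5)→insured(t5,f4) ✓  (l3,f4,t5)→insured(t5,f4) ✓  (l4,f2,t4)→insured(t4,f2) ✓  (l4,f3,t2)→insured(t2,f3) ✓  (l4,f5,t3)→insured(t3,f5) ✓
Every restrictor triple satisfies the scope.

True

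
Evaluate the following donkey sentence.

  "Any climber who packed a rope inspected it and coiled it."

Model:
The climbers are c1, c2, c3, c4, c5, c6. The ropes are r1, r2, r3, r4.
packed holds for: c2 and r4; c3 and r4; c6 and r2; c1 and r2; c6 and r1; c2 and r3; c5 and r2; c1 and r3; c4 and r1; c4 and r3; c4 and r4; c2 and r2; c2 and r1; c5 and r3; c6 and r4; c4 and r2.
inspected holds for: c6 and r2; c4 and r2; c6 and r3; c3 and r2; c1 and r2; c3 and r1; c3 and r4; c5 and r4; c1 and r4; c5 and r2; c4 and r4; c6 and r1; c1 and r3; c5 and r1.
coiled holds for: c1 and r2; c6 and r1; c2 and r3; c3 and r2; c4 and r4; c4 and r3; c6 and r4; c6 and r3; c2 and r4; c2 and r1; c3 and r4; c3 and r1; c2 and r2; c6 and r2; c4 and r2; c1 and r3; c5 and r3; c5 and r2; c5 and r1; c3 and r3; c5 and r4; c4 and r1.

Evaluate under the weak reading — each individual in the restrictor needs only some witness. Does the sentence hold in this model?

"it" takes "a rope" as antecedent — a donkey pronoun bound across the clause boundary.
Weak reading: every climber c with some packed-rope has at least one packed-rope r such that inspected(c,r) ∧ coiled(c,r).
Per climber: c1:✓  c2:✗  c3:✓  c4:✓  c5:✓  c6:✓
c2 has no witness among its packed-ropes.

False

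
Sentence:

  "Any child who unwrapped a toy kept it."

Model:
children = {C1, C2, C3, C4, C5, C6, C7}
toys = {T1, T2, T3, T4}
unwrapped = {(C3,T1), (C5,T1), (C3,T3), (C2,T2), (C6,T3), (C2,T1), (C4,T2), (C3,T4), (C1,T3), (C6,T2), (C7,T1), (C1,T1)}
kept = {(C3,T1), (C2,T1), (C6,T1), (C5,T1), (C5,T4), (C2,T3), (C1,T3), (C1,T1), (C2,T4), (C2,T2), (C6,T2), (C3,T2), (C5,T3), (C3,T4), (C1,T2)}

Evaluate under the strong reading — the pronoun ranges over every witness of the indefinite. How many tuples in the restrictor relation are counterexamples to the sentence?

4

"it" takes "a toy" as antecedent — a donkey pronoun bound across the clause boundary.
Strong reading: for every (c,t) with unwrapped(c,t), kept(c,t).
Restrictor pairs: (C1,T1) ✓  (C1,T3) ✓  (C2,T1) ✓  (C2,T2) ✓  (C3,T1) ✓  (C3,T3) ✗  (C3,T4) ✓  (C4,T2) ✗  (C5,T1) ✓  (C6,T2) ✓  (C6,T3) ✗  (C7,T1) ✗
Counterexamples (restrictor pairs failing the scope): 4.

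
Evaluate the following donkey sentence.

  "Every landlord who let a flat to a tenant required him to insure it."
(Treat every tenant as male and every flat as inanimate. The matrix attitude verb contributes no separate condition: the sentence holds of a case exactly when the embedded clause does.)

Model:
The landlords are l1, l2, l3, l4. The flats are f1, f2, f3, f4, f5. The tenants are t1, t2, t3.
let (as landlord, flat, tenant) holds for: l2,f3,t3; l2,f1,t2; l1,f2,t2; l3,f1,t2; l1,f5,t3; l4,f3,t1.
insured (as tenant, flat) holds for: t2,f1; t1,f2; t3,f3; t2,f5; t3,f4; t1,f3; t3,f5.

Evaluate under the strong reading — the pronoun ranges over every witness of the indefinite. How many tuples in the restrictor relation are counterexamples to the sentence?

1

"him" takes "a tenant" as antecedent and "it" takes "a flat"; both are donkey pronouns co-varying with the restrictor.
Strong reading: for every (l,f,t) with let(l,f,t), insured(t,f).
Restrictor triples: (l1,f2,t2)→insured(t2,f2) ✗  (l1,f5,t3)→insured(t3,f5) ✓  (l2,f1,t2)→insured(t2,f1) ✓  (l2,f3,t3)→insured(t3,f3) ✓  (l3,f1,t2)→insured(t2,f1) ✓  (l4,f3,t1)→insured(t1,f3) ✓
Counterexamples (restrictor triples failing the scope): 1.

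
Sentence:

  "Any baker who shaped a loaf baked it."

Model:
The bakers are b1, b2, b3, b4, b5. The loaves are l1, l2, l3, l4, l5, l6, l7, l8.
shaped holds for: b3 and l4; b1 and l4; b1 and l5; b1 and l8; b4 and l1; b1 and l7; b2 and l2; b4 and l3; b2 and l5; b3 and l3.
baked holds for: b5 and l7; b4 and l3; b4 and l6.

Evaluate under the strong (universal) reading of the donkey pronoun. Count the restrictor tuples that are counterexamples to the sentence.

"it" takes "a loaf" as antecedent — a donkey pronoun bound across the clause boundary.
Strong reading: for every (b,l) with shaped(b,l), baked(b,l).
Restrictor pairs: (b1,l4) ✗  (b1,l5) ✗  (b1,l7) ✗  (b1,l8) ✗  (b2,l2) ✗  (b2,l5) ✗  (b3,l3) ✗  (b3,l4) ✗  (b4,l1) ✗  (b4,l3) ✓
Counterexamples (restrictor pairs failing the scope): 9.

9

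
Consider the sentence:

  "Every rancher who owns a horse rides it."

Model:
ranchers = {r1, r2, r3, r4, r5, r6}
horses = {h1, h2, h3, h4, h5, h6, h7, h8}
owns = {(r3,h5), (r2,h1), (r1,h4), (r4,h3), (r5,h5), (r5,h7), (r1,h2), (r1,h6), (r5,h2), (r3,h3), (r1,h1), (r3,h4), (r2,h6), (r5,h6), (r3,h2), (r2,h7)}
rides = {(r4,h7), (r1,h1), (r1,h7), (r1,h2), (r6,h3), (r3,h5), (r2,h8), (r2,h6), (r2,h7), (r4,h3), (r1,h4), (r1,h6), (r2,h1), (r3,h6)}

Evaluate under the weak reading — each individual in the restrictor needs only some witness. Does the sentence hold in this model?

"it" takes "a horse" as antecedent — a donkey pronoun bound across the clause boundary.
Weak reading: every rancher r with some owns-horse has at least one owns-horse h such that rides(r,h).
Per rancher: r1:✓  r2:✓  r3:✓  r4:✓  r5:✗
r5 has no witness among its owns-horses.

False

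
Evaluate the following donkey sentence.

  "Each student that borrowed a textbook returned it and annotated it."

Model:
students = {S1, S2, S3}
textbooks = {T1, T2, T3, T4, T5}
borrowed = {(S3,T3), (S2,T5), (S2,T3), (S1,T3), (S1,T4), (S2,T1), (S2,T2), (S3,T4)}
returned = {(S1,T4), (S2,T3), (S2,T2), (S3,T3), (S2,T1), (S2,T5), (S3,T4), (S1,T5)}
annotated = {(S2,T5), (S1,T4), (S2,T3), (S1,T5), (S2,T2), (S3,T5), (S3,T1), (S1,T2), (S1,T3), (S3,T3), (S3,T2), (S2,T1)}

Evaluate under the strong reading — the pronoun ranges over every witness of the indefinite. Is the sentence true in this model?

"it" takes "a textbook" as antecedent — a donkey pronoun bound across the clause boundary.
Strong reading: for every (s,t) with borrowed(s,t), returned(s,t) ∧ annotated(s,t).
Restrictor pairs: (S1,T3) ✗  (S1,T4) ✓  (S2,T1) ✓  (S2,T2) ✓  (S2,T3) ✓  (S2,T5) ✓  (S3,T3) ✓  (S3,T4) ✗
Counterexample: (S1,T3) is in borrowed but fails the scope.

False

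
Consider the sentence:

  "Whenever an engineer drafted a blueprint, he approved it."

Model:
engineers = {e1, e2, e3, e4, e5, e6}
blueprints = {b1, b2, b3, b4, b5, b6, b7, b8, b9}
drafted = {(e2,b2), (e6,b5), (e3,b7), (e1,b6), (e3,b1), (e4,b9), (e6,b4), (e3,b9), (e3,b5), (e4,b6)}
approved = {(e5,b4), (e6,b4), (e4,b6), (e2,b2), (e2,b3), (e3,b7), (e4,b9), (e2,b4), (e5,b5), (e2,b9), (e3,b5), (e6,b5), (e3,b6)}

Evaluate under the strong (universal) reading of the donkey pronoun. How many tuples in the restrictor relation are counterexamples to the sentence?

3

"it" takes "a blueprint" as antecedent — a donkey pronoun bound across the clause boundary.
Strong reading: for every (e,b) with drafted(e,b), approved(e,b).
Restrictor pairs: (e1,b6) ✗  (e2,b2) ✓  (e3,b1) ✗  (e3,b5) ✓  (e3,b7) ✓  (e3,b9) ✗  (e4,b6) ✓  (e4,b9) ✓  (e6,b4) ✓  (e6,b5) ✓
Counterexamples (restrictor pairs failing the scope): 3.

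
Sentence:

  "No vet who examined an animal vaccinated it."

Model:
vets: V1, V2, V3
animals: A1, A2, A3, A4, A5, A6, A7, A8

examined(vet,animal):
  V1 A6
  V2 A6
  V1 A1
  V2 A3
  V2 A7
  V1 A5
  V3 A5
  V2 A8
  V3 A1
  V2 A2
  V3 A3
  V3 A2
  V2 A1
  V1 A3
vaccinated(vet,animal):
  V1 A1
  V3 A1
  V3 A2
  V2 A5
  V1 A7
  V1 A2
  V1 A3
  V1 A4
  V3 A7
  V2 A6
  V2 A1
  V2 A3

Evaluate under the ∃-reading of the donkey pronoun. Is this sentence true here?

False

"it" takes "an animal" as antecedent — a donkey pronoun bound across the clause boundary.
Truth condition: for no (v,a) with examined(v,a) does vaccinated(v,a) hold.
Restrictor pairs — does the scope hold? (V1,A1):holds  (V1,A3):holds  (V1,A5):fails  (V1,A6):fails  (V2,A1):holds  (V2,A2):fails  (V2,A3):holds  (V2,A6):holds  (V2,A7):fails  (V2,A8):fails  (V3,A1):holds  (V3,A2):holds  (V3,A3):fails  (V3,A5):fails
Scope holds for 7 pair(s), so the sentence is false.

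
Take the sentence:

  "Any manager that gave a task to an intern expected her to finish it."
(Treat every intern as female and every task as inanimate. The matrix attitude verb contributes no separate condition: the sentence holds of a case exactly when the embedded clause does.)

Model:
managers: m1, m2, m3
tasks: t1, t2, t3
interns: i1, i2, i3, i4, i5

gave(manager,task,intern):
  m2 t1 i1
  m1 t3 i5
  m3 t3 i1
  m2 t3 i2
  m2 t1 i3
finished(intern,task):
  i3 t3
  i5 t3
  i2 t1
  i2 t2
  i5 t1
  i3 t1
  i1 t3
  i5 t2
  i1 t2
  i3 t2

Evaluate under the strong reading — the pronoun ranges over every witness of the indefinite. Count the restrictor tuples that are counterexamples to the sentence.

2

"her" takes "an intern" as antecedent and "it" takes "a task"; both are donkey pronouns co-varying with the restrictor.
Strong reading: for every (m,t,i) with gave(m,t,i), finished(i,t).
Restrictor triples: (m1,t3,i5)→finished(i5,t3) ✓  (m2,t1,i1)→finished(i1,t1) ✗  (m2,t1,i3)→finished(i3,t1) ✓  (m2,t3,i2)→finished(i2,t3) ✗  (m3,t3,i1)→finished(i1,t3) ✓
Counterexamples (restrictor triples failing the scope): 2.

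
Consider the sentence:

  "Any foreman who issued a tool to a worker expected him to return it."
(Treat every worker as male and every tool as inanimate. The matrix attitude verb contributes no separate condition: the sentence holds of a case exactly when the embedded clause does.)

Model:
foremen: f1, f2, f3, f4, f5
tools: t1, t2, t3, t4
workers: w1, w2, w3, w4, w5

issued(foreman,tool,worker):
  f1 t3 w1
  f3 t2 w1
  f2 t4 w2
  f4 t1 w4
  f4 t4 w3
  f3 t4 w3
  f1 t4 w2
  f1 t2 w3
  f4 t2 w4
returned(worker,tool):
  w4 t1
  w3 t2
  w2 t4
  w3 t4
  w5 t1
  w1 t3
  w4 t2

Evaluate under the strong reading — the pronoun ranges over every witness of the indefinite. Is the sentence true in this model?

"him" takes "a worker" as antecedent and "it" takes "a tool"; both are donkey pronouns co-varying with the restrictor.
Strong reading: for every (f,t,w) with issued(f,t,w), returned(w,t).
Restrictor triples: (f1,t2,w3)→returned(w3,t2) ✓  (f1,t3,w1)→returned(w1,t3) ✓  (f1,t4,w2)→returned(w2,t4) ✓  (f2,t4,w2)→returned(w2,t4) ✓  (f3,t2,w1)→returned(w1,t2) ✗  (f3,t4,w3)→returned(w3,t4) ✓  (f4,t1,w4)→returned(w4,t1) ✓  (f4,t2,w4)→returned(w4,t2) ✓  (f4,t4,w3)→returned(w3,t4) ✓
Counterexample: (f3,t2,w1) — returned(w1,t2) does not hold.

False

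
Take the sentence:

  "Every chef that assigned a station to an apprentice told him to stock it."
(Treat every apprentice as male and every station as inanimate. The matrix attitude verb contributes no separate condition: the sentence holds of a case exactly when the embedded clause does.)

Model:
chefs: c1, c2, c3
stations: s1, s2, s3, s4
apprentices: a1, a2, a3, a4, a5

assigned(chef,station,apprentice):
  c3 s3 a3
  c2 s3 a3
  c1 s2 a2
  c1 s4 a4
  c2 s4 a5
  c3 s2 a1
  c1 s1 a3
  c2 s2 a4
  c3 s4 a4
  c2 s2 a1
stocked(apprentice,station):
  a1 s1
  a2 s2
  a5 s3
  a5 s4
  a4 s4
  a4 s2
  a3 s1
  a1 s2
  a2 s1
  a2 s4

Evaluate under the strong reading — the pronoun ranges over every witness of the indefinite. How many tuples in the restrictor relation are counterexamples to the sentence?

"him" takes "an apprentice" as antecedent and "it" takes "a station"; both are donkey pronouns co-varying with the restrictor.
Strong reading: for every (c,s,a) with assigned(c,s,a), stocked(a,s).
Restrictor triples: (c1,s1,a3)→stocked(a3,s1) ✓  (c1,s2,a2)→stocked(a2,s2) ✓  (c1,s4,a4)→stocked(a4,s4) ✓  (c2,s2,a1)→stocked(a1,s2) ✓  (c2,s2,a4)→stocked(a4,s2) ✓  (c2,s3,a3)→stocked(a3,s3) ✗  (c2,s4,a5)→stocked(a5,s4) ✓  (c3,s2,a1)→stocked(a1,s2) ✓  (c3,s3,a3)→stocked(a3,s3) ✗  (c3,s4,a4)→stocked(a4,s4) ✓
Counterexamples (restrictor triples failing the scope): 2.

2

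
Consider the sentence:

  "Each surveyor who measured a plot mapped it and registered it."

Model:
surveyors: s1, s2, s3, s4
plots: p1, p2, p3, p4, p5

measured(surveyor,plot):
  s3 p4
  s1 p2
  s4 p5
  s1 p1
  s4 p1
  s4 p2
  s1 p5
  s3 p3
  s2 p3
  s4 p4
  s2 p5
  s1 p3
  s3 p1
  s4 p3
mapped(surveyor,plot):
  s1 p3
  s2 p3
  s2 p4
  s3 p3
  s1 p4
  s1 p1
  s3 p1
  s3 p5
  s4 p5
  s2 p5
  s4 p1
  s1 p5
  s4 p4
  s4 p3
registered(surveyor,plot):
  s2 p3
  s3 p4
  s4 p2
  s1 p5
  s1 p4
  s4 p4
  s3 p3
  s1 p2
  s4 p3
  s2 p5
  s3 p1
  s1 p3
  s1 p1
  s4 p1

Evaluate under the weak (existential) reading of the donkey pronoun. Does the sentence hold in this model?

"it" takes "a plot" as antecedent — a donkey pronoun bound across the clause boundary.
Weak reading: every surveyor s with some measured-plot has at least one measured-plot p such that mapped(s,p) ∧ registered(s,p).
Per surveyor: s1:✓  s2:✓  s3:✓  s4:✓
Every surveyor in the restrictor has a witness.

True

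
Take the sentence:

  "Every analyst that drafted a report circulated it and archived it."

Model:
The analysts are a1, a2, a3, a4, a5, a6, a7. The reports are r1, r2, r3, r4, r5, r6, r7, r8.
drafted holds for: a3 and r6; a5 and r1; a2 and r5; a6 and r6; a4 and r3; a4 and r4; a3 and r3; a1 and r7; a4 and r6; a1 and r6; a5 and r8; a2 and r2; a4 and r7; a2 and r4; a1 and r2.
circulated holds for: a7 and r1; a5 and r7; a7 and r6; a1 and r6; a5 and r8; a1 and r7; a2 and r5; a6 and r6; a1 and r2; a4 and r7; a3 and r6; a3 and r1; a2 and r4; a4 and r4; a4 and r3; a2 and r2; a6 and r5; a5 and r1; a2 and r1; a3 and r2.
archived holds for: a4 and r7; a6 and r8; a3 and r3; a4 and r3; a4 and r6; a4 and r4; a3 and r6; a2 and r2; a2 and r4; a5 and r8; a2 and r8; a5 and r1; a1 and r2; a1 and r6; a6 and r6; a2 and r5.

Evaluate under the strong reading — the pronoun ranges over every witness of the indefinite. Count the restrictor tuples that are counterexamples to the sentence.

"it" takes "a report" as antecedent — a donkey pronoun bound across the clause boundary.
Strong reading: for every (a,r) with drafted(a,r), circulated(a,r) ∧ archived(a,r).
Restrictor pairs: (a1,r2) ✓  (a1,r6) ✓  (a1,r7) ✗  (a2,r2) ✓  (a2,r4) ✓  (a2,r5) ✓  (a3,r3) ✗  (a3,r6) ✓  (a4,r3) ✓  (a4,r4) ✓  (a4,r6) ✗  (a4,r7) ✓  (a5,r1) ✓  (a5,r8) ✓  (a6,r6) ✓
Counterexamples (restrictor pairs failing the scope): 3.

3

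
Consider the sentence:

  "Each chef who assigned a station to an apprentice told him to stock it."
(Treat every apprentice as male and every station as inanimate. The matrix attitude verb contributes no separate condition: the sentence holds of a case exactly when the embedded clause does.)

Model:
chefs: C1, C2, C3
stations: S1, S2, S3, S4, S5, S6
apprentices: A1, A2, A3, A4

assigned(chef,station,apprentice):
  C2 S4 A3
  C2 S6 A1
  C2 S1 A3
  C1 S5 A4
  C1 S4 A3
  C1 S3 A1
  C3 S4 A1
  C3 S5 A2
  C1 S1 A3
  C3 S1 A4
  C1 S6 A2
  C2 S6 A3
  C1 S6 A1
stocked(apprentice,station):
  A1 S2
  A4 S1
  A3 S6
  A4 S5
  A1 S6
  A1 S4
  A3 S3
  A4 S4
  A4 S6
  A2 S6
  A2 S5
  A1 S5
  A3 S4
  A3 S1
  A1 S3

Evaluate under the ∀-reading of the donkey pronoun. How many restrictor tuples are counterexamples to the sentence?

"him" takes "an apprentice" as antecedent and "it" takes "a station"; both are donkey pronouns co-varying with the restrictor.
Strong reading: for every (c,s,a) with assigned(c,s,a), stocked(a,s).
Restrictor triples: (C1,S1,A3)→stocked(A3,S1) ✓  (C1,S3,A1)→stocked(A1,S3) ✓  (C1,S4,A3)→stocked(A3,S4) ✓  (C1,S5,A4)→stocked(A4,S5) ✓  (C1,S6,A1)→stocked(A1,S6) ✓  (C1,S6,A2)→stocked(A2,S6) ✓  (C2,S1,A3)→stocked(A3,S1) ✓  (C2,S4,A3)→stocked(A3,S4) ✓  (C2,S6,A1)→stocked(A1,S6) ✓  (C2,S6,A3)→stocked(A3,S6) ✓  (C3,S1,A4)→stocked(A4,S1) ✓  (C3,S4,A1)→stocked(A1,S4) ✓  (C3,S5,A2)→stocked(A2,S5) ✓
Counterexamples (restrictor triples failing the scope): 0.

0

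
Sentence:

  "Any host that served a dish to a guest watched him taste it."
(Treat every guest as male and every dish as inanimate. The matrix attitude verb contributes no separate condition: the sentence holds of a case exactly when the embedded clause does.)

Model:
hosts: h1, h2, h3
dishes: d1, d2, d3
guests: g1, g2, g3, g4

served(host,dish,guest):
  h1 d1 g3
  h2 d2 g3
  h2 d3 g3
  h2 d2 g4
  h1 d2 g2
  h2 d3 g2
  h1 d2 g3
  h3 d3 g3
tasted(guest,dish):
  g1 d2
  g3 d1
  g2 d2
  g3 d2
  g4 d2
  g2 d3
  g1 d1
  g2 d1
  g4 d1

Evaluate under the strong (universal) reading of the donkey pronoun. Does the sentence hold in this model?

"him" takes "a guest" as antecedent and "it" takes "a dish"; both are donkey pronouns co-varying with the restrictor.
Strong reading: for every (h,d,g) with served(h,d,g), tasted(g,d).
Restrictor triples: (h1,d1,g3)→tasted(g3,d1) ✓  (h1,d2,g2)→tasted(g2,d2) ✓  (h1,d2,g3)→tasted(g3,d2) ✓  (h2,d2,g3)→tasted(g3,d2) ✓  (h2,d2,g4)→tasted(g4,d2) ✓  (h2,d3,g2)→tasted(g2,d3) ✓  (h2,d3,g3)→tasted(g3,d3) ✗  (h3,d3,g3)→tasted(g3,d3) ✗
Counterexample: (h2,d3,g3) — tasted(g3,d3) does not hold.

False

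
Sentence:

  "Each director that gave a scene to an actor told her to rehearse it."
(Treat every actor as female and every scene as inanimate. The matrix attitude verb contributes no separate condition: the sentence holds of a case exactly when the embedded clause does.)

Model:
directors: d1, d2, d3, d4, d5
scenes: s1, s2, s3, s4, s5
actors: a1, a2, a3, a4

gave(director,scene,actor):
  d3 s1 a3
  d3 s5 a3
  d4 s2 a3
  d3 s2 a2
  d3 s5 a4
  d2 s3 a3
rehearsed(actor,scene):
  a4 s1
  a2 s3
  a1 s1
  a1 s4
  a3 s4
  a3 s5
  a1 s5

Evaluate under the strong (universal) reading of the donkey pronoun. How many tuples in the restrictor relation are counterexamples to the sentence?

"her" takes "an actor" as antecedent and "it" takes "a scene"; both are donkey pronouns co-varying with the restrictor.
Strong reading: for every (d,s,a) with gave(d,s,a), rehearsed(a,s).
Restrictor triples: (d2,s3,a3)→rehearsed(a3,s3) ✗  (d3,s1,a3)→rehearsed(a3,s1) ✗  (d3,s2,a2)→rehearsed(a2,s2) ✗  (d3,s5,a3)→rehearsed(a3,s5) ✓  (d3,s5,a4)→rehearsed(a4,s5) ✗  (d4,s2,a3)→rehearsed(a3,s2) ✗
Counterexamples (restrictor triples failing the scope): 5.

5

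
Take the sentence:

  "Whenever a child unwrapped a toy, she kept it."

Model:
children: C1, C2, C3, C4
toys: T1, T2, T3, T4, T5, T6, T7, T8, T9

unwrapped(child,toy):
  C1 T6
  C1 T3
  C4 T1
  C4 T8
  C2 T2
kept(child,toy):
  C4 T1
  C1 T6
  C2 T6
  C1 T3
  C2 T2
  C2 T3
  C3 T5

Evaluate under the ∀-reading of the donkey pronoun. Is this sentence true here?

False

"it" takes "a toy" as antecedent — a donkey pronoun bound across the clause boundary.
Strong reading: for every (c,t) with unwrapped(c,t), kept(c,t).
Restrictor pairs: (C1,T3) ✓  (C1,T6) ✓  (C2,T2) ✓  (C4,T1) ✓  (C4,T8) ✗
Counterexample: (C4,T8) is in unwrapped but fails the scope.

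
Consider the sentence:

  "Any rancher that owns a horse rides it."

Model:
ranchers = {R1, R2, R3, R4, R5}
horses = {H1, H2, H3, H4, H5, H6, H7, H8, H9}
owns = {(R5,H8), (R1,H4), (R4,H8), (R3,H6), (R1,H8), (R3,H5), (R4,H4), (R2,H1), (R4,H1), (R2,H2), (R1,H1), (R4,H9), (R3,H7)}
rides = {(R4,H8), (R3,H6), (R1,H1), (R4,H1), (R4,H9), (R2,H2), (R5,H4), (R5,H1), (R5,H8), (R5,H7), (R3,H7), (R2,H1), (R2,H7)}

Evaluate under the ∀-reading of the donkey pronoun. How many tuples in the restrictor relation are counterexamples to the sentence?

4

"it" takes "a horse" as antecedent — a donkey pronoun bound across the clause boundary.
Strong reading: for every (r,h) with owns(r,h), rides(r,h).
Restrictor pairs: (R1,H1) ✓  (R1,H4) ✗  (R1,H8) ✗  (R2,H1) ✓  (R2,H2) ✓  (R3,H5) ✗  (R3,H6) ✓  (R3,H7) ✓  (R4,H1) ✓  (R4,H4) ✗  (R4,H8) ✓  (R4,H9) ✓  (R5,H8) ✓
Counterexamples (restrictor pairs failing the scope): 4.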